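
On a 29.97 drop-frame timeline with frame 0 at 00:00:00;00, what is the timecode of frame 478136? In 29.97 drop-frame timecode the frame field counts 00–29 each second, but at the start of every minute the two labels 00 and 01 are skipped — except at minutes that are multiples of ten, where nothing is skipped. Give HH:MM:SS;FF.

Ten DF minutes hold 17982 frames, so frame 478136 lies in block 26 (frames 467532–485513) with 10604 frames into that block.
The block's first minute is 1800 frames and the rest 1798 each; 10604 frames reaches minute 5, so 26 × 18 + 5 × 2 = 478 labels have been skipped so far.
Adding those back, label number 478136 + 478 = 478614 at 30 labels/s is 15953 s + 24 f = 4 h 25 min 53 s frame 24, i.e. 04:25:53;24.

04:25:53;24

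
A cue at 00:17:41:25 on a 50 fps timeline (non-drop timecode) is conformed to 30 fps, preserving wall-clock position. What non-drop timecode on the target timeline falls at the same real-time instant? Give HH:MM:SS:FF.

00:17:41:15

Source frame index: (0×3600 + 17×60 + 41) × 50 + 25 = 53075.
Real time: 53075 / (50) = 2123/2 s.
Target frame: (2123/2) × (30) = 31845.
At 30 labels/s: frame 31845 → 00:17:41:15.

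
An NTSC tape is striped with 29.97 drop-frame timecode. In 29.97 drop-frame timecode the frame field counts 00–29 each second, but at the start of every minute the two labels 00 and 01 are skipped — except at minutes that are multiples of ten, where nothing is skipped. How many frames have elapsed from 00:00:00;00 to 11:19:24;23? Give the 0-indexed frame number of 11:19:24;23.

1221719

Complete 10-minute blocks: 67, each 17982 frames → 1204794.
Remaining 9 whole minutes in the current block: 1800 + 8 × 1798 = 16184 frames.
Within the current minute: 24 × 30 + 23 − 2 = 741 (labels ;00/;01 skipped at this minute). Total = 1204794 + 16184 + 741 = 1221719.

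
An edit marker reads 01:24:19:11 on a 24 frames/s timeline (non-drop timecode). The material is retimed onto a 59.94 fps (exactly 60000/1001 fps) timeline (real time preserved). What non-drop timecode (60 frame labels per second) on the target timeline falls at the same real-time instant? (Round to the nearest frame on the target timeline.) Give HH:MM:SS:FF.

Source frame index: (1×3600 + 24×60 + 19) × 24 + 11 = 121427.
Real time: 121427 / (24) = 121427/24 s.
Target frame: (121427/24) × (60000/1001) = 303567500/1001 ≈ 303264.236 → 303264.
At 60 labels/s: frame 303264 → 01:24:14:24.

01:24:14:24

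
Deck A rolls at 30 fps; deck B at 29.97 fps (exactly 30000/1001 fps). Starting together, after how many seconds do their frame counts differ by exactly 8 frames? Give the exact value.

4004/15 seconds

The gap grows by |30000/1001 − 30| = 30/1001 frames per second.
Time for a 8-frame gap: 8 ÷ (30/1001) = 4004/15 s.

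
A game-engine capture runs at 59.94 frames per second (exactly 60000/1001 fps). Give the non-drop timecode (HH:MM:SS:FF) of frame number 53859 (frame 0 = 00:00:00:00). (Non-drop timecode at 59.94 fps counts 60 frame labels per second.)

00:14:57:39

53859 ÷ 60 = 897 full seconds, remainder 39 frames.
897 s = 0 h 14 min 57 s.
Timecode: 00:14:57:39.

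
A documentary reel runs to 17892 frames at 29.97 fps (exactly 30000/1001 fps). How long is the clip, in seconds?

596.9964 seconds

Running time = 17892 / (30000/1001) = 596.9964 s.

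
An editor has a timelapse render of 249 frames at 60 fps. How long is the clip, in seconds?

4.15 seconds

Running time = 249 / (60) = 4.15 s.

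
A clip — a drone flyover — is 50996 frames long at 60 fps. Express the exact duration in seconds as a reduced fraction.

12749/15 seconds

Running time = 50996 ÷ (60) = 50996 × 1/60 = 12749/15 s.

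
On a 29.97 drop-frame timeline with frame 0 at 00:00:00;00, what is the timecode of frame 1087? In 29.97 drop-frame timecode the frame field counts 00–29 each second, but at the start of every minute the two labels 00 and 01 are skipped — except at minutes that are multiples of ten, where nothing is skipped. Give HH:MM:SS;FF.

Each 10-minute DF block holds 10 × 60 × 30 − 9 × 2 = 17982 frames. 1087 ÷ 17982 → 0 full blocks, remainder 1087.
Within the partial block the first minute is 1800 frames and each further minute 1798, so 0 further minute boundaries passed. Total skipped labels = 18 × 0 + 2 × 0 = 0.
Non-drop label index = 1087 + 0 = 1087; at 30 labels/s that is 00:00:36:07, i.e. DF 00:00:36;07.

00:00:36;07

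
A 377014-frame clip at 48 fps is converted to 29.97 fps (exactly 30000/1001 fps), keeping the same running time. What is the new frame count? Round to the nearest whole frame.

235398 frames

Frames at target rate = 377014 × (30000/1001) / (48) = 21421250/91 ≈ 235398.352.
Nearest whole frame: 235398.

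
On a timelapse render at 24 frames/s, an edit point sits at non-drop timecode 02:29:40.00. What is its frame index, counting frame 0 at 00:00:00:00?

Total seconds to the label: (2 × 3600 + 29 × 60 + 40) = 8980.
Frame index = 8980 × 24 + 0 = 215520.

215520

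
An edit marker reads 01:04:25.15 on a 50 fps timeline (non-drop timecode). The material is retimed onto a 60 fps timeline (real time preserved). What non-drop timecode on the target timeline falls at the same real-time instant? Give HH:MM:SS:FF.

Source frame index: (1×3600 + 4×60 + 25) × 50 + 15 = 193265.
Real time: 193265 / (50) = 38653/10 s.
Target frame: (38653/10) × (60) = 231918.
At 60 labels/s: frame 231918 → 01:04:25:18.

01:04:25:18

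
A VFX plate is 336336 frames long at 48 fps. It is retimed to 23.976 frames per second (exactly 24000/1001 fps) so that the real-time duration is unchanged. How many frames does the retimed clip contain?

Target frames = source frames × (target rate / source rate) = 336336 × (24000/1001)/(48) = 336336 × 500/1001 = 168000.

168000 frames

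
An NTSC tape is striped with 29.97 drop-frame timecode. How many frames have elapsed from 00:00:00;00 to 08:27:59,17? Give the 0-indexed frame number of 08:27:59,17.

913473

Complete 10-minute blocks: 50, each 17982 frames → 899100.
Remaining 7 whole minutes in the current block: 1800 + 6 × 1798 = 12588 frames.
Within the current minute: 59 × 30 + 17 − 2 = 1785 (labels ;00/;01 skipped at this minute). Total = 899100 + 12588 + 1785 = 913473.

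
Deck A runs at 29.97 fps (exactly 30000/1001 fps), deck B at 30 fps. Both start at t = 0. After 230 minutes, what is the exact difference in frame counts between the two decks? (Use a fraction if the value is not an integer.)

414000/1001 frames

230 min = 13800 s.
A emits 30000/1001 × 13800 = 414000000/1001 frames; B emits 30 × 13800 = 414000.
Difference = 414000/1001 frames (≈ 413.5864); B is ahead of A.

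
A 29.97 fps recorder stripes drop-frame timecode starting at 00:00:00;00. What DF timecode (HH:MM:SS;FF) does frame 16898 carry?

00:09:23;26

Ten DF minutes hold 17982 frames, so frame 16898 lies in block 0 (frames 0–17981) with 16898 frames into that block.
The block's first minute is 1800 frames and the rest 1798 each; 16898 frames reaches minute 9, so 0 × 18 + 9 × 2 = 18 labels have been skipped so far.
Adding those back, label number 16898 + 18 = 16916 at 30 labels/s is 563 s + 26 f = 0 h 9 min 23 s frame 26, i.e. 00:09:23;26.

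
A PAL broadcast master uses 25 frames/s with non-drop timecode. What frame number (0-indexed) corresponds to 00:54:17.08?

frame 81433

Total seconds to the label: (0 × 3600 + 54 × 60 + 17) = 3257.
Frame index = 3257 × 25 + 8 = 81433.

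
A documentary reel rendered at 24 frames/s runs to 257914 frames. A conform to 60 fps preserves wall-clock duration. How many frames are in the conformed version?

644785 frames

Target frames = source frames × (target rate / source rate) = 257914 × (60)/(24) = 257914 × 5/2 = 644785.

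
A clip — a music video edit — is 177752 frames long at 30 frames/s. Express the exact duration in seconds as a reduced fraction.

88876/15 seconds

Running time = 177752 ÷ (30) = 177752 × 1/30 = 88876/15 s.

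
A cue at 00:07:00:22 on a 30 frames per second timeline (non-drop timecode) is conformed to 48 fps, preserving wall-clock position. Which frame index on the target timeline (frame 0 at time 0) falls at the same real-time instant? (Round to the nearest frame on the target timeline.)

Source frame index: (0×3600 + 7×60 + 0) × 30 + 22 = 12622.
Real time: 12622 / (30) = 6311/15 s.
Target frame: (6311/15) × (48) = 100976/5 ≈ 20195.200 → 20195.

frame 20195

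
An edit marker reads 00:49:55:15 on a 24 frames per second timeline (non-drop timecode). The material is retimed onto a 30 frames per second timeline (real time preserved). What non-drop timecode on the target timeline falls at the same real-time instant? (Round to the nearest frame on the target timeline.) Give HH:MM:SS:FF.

Source frame index: (0×3600 + 49×60 + 55) × 24 + 15 = 71895.
Real time: 71895 / (24) = 23965/8 s.
Target frame: (23965/8) × (30) = 359475/4 ≈ 89868.750 → 89869.
At 30 labels/s: frame 89869 → 00:49:55:19.

00:49:55:19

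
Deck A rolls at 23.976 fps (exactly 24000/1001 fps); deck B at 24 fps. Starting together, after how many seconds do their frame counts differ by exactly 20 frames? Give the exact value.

5005/6 seconds

The gap grows by |24 − 24000/1001| = 24/1001 frames per second.
Time for a 20-frame gap: 20 ÷ (24/1001) = 5005/6 s.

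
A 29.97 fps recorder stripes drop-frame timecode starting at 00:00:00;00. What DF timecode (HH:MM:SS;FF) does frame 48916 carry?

Each 10-minute DF block holds 10 × 60 × 30 − 9 × 2 = 17982 frames. 48916 ÷ 17982 → 2 full blocks, remainder 12952.
Within the partial block the first minute is 1800 frames and each further minute 1798, so 7 further minute boundaries passed. Total skipped labels = 18 × 2 + 2 × 7 = 50.
Non-drop label index = 48916 + 50 = 48966; at 30 labels/s that is 00:27:12:06, i.e. DF 00:27:12;06.

00:27:12;06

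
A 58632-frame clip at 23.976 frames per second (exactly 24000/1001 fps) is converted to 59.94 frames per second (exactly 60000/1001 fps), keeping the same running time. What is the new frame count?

146580 frames

Frames at target rate = 58632 × (60000/1001) / (24000/1001) = 146580.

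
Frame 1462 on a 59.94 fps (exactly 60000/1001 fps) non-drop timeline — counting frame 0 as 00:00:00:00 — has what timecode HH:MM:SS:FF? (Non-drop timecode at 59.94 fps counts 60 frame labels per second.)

00:00:24:22

1462 ÷ 60 = 24 full seconds, remainder 22 frames.
24 s = 0 h 0 min 24 s.
Timecode: 00:00:24:22.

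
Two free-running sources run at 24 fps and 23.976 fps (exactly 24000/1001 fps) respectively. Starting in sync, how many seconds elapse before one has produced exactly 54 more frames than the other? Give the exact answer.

The gap grows by |24000/1001 − 24| = 24/1001 frames per second.
Time for a 54-frame gap: 54 ÷ (24/1001) = 2252.25 s.

2252.25 seconds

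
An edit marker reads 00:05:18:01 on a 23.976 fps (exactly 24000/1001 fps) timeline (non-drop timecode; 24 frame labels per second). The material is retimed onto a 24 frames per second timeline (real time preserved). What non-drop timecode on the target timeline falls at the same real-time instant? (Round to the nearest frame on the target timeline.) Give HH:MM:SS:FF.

Source frame index: (0×3600 + 5×60 + 18) × 24 + 1 = 7633.
Real time: 7633 / (24000/1001) = 7640633/24000 s.
Target frame: (7640633/24000) × (24) = 7640633/1000 ≈ 7640.633 → 7641.
At 24 labels/s: frame 7641 → 00:05:18:09.

00:05:18:09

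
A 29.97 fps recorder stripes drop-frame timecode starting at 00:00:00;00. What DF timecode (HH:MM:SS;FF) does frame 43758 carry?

Each 10-minute DF block holds 10 × 60 × 30 − 9 × 2 = 17982 frames. 43758 ÷ 17982 → 2 full blocks, remainder 7794.
Within the partial block the first minute is 1800 frames and each further minute 1798, so 4 further minute boundaries passed. Total skipped labels = 18 × 2 + 2 × 4 = 44.
Non-drop label index = 43758 + 44 = 43802; at 30 labels/s that is 00:24:20:02, i.e. DF 00:24:20;02.

00:24:20;02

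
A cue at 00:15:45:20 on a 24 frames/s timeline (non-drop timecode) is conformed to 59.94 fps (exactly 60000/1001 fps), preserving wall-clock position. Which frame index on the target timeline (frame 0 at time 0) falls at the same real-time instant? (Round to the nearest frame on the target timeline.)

Source frame index: (0×3600 + 15×60 + 45) × 24 + 20 = 22700.
Real time: 22700 / (24) = 5675/6 s.
Target frame: (5675/6) × (60000/1001) = 56750000/1001 ≈ 56693.307 → 56693.

frame 56693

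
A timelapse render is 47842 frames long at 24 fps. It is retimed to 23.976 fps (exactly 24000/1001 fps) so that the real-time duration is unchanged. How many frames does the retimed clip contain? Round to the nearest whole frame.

Frames at target rate = 47842 × (24000/1001) / (24) = 47842000/1001 ≈ 47794.206.
Nearest whole frame: 47794.

47794 frames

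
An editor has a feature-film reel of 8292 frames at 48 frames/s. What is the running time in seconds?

Running time = 8292 / (48) = 172.75 s.

172.75 seconds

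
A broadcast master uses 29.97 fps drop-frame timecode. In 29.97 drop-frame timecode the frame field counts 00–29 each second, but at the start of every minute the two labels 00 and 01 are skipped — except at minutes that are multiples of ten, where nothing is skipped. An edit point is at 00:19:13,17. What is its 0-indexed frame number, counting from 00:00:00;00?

As if non-drop at 30 labels/s: (0 × 3600 + 19 × 60 + 13) × 30 + 17 = 34607.
Minute boundaries passed: 19; those not divisible by 10: 19 − 1 = 18; dropped labels = 2 × 18 = 36.
Actual frame index = 34607 − 36 = 34571.

34571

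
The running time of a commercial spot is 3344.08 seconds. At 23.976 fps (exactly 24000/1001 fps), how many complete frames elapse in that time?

Frames = 3344.08 × 24000/1001 = 80257920/1001 ≈ 80177.7423.
Complete frames: 80177.

80177 frames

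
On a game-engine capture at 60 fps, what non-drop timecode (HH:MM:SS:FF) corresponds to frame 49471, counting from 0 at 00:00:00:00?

49471 ÷ 60 = 824 full seconds, remainder 31 frames.
824 s = 0 h 13 min 44 s.
Timecode: 00:13:44:31.

00:13:44:31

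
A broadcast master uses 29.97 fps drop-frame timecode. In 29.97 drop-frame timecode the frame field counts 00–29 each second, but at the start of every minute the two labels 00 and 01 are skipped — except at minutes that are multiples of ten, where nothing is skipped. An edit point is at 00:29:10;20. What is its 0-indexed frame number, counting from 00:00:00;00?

Complete 10-minute blocks: 2, each 17982 frames → 35964.
Remaining 9 whole minutes in the current block: 1800 + 8 × 1798 = 16184 frames.
Within the current minute: 10 × 30 + 20 − 2 = 318 (labels ;00/;01 skipped at this minute). Total = 35964 + 16184 + 318 = 52466.

52466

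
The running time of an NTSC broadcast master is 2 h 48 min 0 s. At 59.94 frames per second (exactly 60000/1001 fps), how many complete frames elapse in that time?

604195 frames

2 h 48 min 0 s = 10080 s.
Frames = 10080 × 60000/1001 = 86400000/143 ≈ 604195.8042.
Complete frames: 604195.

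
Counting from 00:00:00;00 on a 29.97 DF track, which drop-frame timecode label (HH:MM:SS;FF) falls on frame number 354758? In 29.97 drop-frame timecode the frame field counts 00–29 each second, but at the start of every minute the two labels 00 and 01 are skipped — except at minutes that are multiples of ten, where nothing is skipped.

Ten DF minutes hold 17982 frames, so frame 354758 lies in block 19 (frames 341658–359639) with 13100 frames into that block.
The block's first minute is 1800 frames and the rest 1798 each; 13100 frames reaches minute 7, so 19 × 18 + 7 × 2 = 356 labels have been skipped so far.
Adding those back, label number 354758 + 356 = 355114 at 30 labels/s is 11837 s + 4 f = 3 h 17 min 17 s frame 4, i.e. 03:17:17;04.

03:17:17;04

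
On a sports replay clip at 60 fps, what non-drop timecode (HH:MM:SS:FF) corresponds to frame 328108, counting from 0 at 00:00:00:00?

328108 ÷ 60 = 5468 full seconds, remainder 28 frames.
5468 s = 1 h 31 min 8 s.
Timecode: 01:31:08:28.

01:31:08:28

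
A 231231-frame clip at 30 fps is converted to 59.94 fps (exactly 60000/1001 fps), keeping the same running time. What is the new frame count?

Target frames = source frames × (target rate / source rate) = 231231 × (60000/1001)/(30) = 231231 × 2000/1001 = 462000.

462000 frames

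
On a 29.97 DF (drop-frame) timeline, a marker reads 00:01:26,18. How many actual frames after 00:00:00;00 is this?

2596

Complete 10-minute blocks: 0, each 17982 frames → 0.
Remaining 1 whole minute in the current block: 1800 + 0 × 1798 = 1800 frames.
Within the current minute: 26 × 30 + 18 − 2 = 796 (labels ;00/;01 skipped at this minute). Total = 0 + 1800 + 796 = 2596.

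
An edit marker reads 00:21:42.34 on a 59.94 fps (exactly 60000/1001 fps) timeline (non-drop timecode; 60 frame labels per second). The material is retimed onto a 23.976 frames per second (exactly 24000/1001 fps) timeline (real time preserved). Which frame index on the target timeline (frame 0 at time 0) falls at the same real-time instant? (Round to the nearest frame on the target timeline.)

Source frame index: (0×3600 + 21×60 + 42) × 60 + 34 = 78154.
Real time: 78154 / (60000/1001) = 39116077/30000 s.
Target frame: (39116077/30000) × (24000/1001) = 156308/5 ≈ 31261.600 → 31262.

frame 31262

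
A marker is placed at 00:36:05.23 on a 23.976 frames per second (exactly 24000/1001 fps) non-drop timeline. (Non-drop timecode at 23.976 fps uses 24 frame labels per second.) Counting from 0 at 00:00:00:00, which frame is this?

Total seconds to the label: (0 × 3600 + 36 × 60 + 5) = 2165.
Frame index = 2165 × 24 + 23 = 51983.

51983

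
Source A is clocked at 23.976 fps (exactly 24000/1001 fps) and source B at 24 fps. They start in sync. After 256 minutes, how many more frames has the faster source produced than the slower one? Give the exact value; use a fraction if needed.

368640/1001 frames

256 min = 15360 s.
A emits 24000/1001 × 15360 = 368640000/1001 frames; B emits 24 × 15360 = 368640.
Difference = 368640/1001 frames (≈ 368.2717); B is ahead of A.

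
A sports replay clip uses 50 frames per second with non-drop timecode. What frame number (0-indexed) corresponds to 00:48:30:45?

frame 145545

Total seconds to the label: (0 × 3600 + 48 × 60 + 30) = 2910.
Frame index = 2910 × 50 + 45 = 145545.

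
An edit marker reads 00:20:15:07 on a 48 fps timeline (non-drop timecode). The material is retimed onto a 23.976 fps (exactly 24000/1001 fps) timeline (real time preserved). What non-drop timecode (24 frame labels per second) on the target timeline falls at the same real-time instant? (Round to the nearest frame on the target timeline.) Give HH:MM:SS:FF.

00:20:13:22

Source frame index: (0×3600 + 20×60 + 15) × 48 + 7 = 58327.
Real time: 58327 / (48) = 58327/48 s.
Target frame: (58327/48) × (24000/1001) = 29163500/1001 ≈ 29134.366 → 29134.
At 24 labels/s: frame 29134 → 00:20:13:22.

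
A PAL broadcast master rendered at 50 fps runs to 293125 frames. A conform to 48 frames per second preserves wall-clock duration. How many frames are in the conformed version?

Target frames = source frames × (target rate / source rate) = 293125 × (48)/(50) = 293125 × 24/25 = 281400.

281400 frames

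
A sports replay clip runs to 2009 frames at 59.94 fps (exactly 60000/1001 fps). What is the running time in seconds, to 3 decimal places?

33.517 seconds

Running time = 2009 × 1001/60000 = 2011009/60000 s ≈ 33.517 s.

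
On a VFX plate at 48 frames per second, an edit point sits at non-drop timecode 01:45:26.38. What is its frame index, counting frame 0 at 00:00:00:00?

frame 303686

Total seconds to the label: (1 × 3600 + 45 × 60 + 26) = 6326.
Frame index = 6326 × 48 + 38 = 303686.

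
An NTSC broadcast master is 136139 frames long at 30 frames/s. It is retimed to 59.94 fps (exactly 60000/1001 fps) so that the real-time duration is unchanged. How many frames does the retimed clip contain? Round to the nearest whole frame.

Frames at target rate = 136139 × (60000/1001) / (30) = 272278000/1001 ≈ 272005.994.
Nearest whole frame: 272006.

272006 frames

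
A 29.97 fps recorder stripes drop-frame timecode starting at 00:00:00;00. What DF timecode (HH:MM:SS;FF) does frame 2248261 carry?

20:50:17;01

Ten DF minutes hold 17982 frames, so frame 2248261 lies in block 125 (frames 2247750–2265731) with 511 frames into that block.
The block's first minute is 1800 frames and the rest 1798 each; 511 frames reaches minute 0, so 125 × 18 + 0 × 2 = 2250 labels have been skipped so far.
Adding those back, label number 2248261 + 2250 = 2250511 at 30 labels/s is 75017 s + 1 f = 20 h 50 min 17 s frame 1, i.e. 20:50:17;01.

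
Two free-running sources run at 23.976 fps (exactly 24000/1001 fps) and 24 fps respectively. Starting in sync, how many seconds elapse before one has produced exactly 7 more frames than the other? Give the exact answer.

The gap grows by |24 − 24000/1001| = 24/1001 frames per second.
Time for a 7-frame gap: 7 ÷ (24/1001) = 7007/24 s.

7007/24 seconds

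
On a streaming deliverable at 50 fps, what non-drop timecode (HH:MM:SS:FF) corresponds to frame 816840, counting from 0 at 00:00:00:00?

04:32:16:40

816840 ÷ 50 = 16336 full seconds, remainder 40 frames.
16336 s = 4 h 32 min 16 s.
Timecode: 04:32:16:40.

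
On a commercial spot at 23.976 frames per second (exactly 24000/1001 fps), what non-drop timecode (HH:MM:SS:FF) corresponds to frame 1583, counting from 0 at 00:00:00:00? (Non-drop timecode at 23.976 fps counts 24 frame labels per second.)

00:01:05:23

1583 ÷ 24 = 65 full seconds, remainder 23 frames.
65 s = 0 h 1 min 5 s.
Timecode: 00:01:05:23.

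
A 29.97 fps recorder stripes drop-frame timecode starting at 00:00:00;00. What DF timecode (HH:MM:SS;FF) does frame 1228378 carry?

11:23:06;28

Each 10-minute DF block holds 10 × 60 × 30 − 9 × 2 = 17982 frames. 1228378 ÷ 17982 → 68 full blocks, remainder 5602.
Within the partial block the first minute is 1800 frames and each further minute 1798, so 3 further minute boundaries passed. Total skipped labels = 18 × 68 + 2 × 3 = 1230.
Non-drop label index = 1228378 + 1230 = 1229608; at 30 labels/s that is 11:23:06:28, i.e. DF 11:23:06;28.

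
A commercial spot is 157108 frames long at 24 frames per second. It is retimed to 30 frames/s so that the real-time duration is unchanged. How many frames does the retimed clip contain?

Target frames = source frames × (target rate / source rate) = 157108 × (30)/(24) = 157108 × 5/4 = 196385.

196385 frames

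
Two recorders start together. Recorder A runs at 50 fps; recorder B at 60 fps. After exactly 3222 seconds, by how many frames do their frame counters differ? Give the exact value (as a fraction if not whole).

32220 frames

A emits 50 × 3222 = 161100 frames; B emits 60 × 3222 = 193320.
Difference = 32220 frames; B is ahead of A.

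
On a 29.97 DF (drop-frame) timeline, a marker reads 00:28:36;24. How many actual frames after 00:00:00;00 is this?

As if non-drop at 30 labels/s: (0 × 3600 + 28 × 60 + 36) × 30 + 24 = 51504.
Minute boundaries passed: 28; those not divisible by 10: 28 − 2 = 26; dropped labels = 2 × 26 = 52.
Actual frame index = 51504 − 52 = 51452.

51452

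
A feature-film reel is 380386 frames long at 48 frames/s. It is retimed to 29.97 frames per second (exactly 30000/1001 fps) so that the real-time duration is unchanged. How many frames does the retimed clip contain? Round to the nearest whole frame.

237504 frames

Frames at target rate = 380386 × (30000/1001) / (48) = 237741250/1001 ≈ 237503.746.
Nearest whole frame: 237504.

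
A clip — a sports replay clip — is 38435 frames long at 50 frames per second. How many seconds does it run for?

Running time = 38435 / (50) = 768.7 s.

768.7 seconds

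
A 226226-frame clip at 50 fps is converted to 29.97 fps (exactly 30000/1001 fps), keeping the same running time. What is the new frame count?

135600 frames

Target frames = source frames × (target rate / source rate) = 226226 × (30000/1001)/(50) = 226226 × 600/1001 = 135600.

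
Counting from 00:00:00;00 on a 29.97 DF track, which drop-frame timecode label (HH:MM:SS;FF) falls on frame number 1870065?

Each 10-minute DF block holds 10 × 60 × 30 − 9 × 2 = 17982 frames. 1870065 ÷ 17982 → 103 full blocks, remainder 17919.
Within the partial block the first minute is 1800 frames and each further minute 1798, so 9 further minute boundaries passed. Total skipped labels = 18 × 103 + 2 × 9 = 1872.
Non-drop label index = 1870065 + 1872 = 1871937; at 30 labels/s that is 17:19:57:27, i.e. DF 17:19:57;27.

17:19:57;27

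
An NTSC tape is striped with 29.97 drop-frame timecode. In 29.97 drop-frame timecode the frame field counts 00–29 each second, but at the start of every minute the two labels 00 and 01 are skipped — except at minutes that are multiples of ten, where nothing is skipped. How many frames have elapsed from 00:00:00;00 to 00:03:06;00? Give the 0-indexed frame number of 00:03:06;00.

5574

Complete 10-minute blocks: 0, each 17982 frames → 0.
Remaining 3 whole minutes in the current block: 1800 + 2 × 1798 = 5396 frames.
Within the current minute: 6 × 30 + 0 − 2 = 178 (labels ;00/;01 skipped at this minute). Total = 0 + 5396 + 178 = 5574.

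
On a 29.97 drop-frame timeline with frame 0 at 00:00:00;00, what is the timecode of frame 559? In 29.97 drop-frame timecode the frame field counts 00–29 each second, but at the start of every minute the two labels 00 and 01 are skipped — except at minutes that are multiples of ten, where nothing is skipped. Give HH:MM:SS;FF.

00:00:18;19

Each 10-minute DF block holds 10 × 60 × 30 − 9 × 2 = 17982 frames. 559 ÷ 17982 → 0 full blocks, remainder 559.
Within the partial block the first minute is 1800 frames and each further minute 1798, so 0 further minute boundaries passed. Total skipped labels = 18 × 0 + 2 × 0 = 0.
Non-drop label index = 559 + 0 = 559; at 30 labels/s that is 00:00:18:19, i.e. DF 00:00:18;19.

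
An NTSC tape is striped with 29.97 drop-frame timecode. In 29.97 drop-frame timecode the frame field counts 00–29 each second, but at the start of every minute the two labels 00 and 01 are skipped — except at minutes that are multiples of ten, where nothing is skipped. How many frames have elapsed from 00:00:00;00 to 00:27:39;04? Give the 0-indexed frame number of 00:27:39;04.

49724

Complete 10-minute blocks: 2, each 17982 frames → 35964.
Remaining 7 whole minutes in the current block: 1800 + 6 × 1798 = 12588 frames.
Within the current minute: 39 × 30 + 4 − 2 = 1172 (labels ;00/;01 skipped at this minute). Total = 35964 + 12588 + 1172 = 49724.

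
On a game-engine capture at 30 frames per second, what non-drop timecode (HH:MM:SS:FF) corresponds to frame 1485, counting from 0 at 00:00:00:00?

00:00:49:15

1485 ÷ 30 = 49 full seconds, remainder 15 frames.
49 s = 0 h 0 min 49 s.
Timecode: 00:00:49:15.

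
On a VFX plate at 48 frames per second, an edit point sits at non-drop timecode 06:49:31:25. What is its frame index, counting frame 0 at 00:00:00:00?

Total seconds to the label: (6 × 3600 + 49 × 60 + 31) = 24571.
Frame index = 24571 × 48 + 25 = 1179433.

1179433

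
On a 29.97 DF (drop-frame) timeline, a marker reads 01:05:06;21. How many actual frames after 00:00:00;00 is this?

117083

As if non-drop at 30 labels/s: (1 × 3600 + 5 × 60 + 6) × 30 + 21 = 117201.
Minute boundaries passed: 65; those not divisible by 10: 65 − 6 = 59; dropped labels = 2 × 59 = 118.
Actual frame index = 117201 − 118 = 117083.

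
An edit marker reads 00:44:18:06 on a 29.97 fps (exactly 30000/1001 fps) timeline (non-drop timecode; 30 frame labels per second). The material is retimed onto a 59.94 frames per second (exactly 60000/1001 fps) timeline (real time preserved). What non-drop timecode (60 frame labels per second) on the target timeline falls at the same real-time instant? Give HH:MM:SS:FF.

Source frame index: (0×3600 + 44×60 + 18) × 30 + 6 = 79746.
Real time: 79746 / (30000/1001) = 13304291/5000 s.
Target frame: (13304291/5000) × (60000/1001) = 159492.
At 60 labels/s: frame 159492 → 00:44:18:12.

00:44:18:12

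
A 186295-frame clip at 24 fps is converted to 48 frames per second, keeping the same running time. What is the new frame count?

372590 frames

Target frames = source frames × (target rate / source rate) = 186295 × (48)/(24) = 186295 × 2 = 372590.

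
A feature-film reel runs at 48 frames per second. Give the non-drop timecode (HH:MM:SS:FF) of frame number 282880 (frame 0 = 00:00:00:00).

01:38:13:16

282880 ÷ 48 = 5893 full seconds, remainder 16 frames.
5893 s = 1 h 38 min 13 s.
Timecode: 01:38:13:16.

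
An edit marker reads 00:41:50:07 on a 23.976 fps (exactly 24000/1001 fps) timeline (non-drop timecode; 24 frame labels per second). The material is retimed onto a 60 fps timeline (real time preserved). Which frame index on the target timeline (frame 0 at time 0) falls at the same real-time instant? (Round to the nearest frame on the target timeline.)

frame 150768

Source frame index: (0×3600 + 41×60 + 50) × 24 + 7 = 60247.
Real time: 60247 / (24000/1001) = 60307247/24000 s.
Target frame: (60307247/24000) × (60) = 60307247/400 ≈ 150768.117 → 150768.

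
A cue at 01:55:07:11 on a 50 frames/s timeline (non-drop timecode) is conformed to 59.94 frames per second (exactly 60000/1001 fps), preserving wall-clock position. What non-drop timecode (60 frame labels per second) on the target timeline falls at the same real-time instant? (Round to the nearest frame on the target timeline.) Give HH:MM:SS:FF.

01:55:00:19

Source frame index: (1×3600 + 55×60 + 7) × 50 + 11 = 345361.
Real time: 345361 / (50) = 345361/50 s.
Target frame: (345361/50) × (60000/1001) = 414433200/1001 ≈ 414019.181 → 414019.
At 60 labels/s: frame 414019 → 01:55:00:19.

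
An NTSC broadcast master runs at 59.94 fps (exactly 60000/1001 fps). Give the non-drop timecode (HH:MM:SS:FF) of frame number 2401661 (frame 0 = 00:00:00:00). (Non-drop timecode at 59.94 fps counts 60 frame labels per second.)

2401661 ÷ 60 = 40027 full seconds, remainder 41 frames.
40027 s = 11 h 7 min 7 s.
Timecode: 11:07:07:41.

11:07:07:41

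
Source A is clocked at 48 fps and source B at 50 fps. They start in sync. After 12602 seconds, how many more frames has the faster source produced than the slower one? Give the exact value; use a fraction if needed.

25204 frames

A emits 48 × 12602 = 604896 frames; B emits 50 × 12602 = 630100.
Difference = 25204 frames; B is ahead of A.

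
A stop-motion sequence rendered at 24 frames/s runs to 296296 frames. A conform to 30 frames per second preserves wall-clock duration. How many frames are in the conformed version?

Target frames = source frames × (target rate / source rate) = 296296 × (30)/(24) = 296296 × 5/4 = 370370.

370370 frames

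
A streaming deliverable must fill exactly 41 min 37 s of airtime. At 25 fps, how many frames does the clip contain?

41 min 37 s = 2497 s.
Frames = 2497 × 25 = 62425.

62425 frames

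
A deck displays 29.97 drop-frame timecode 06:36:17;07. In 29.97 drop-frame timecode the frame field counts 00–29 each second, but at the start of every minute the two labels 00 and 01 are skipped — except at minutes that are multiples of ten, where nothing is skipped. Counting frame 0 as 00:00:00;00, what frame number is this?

712603

Complete 10-minute blocks: 39, each 17982 frames → 701298.
Remaining 6 whole minutes in the current block: 1800 + 5 × 1798 = 10790 frames.
Within the current minute: 17 × 30 + 7 − 2 = 515 (labels ;00/;01 skipped at this minute). Total = 701298 + 10790 + 515 = 712603.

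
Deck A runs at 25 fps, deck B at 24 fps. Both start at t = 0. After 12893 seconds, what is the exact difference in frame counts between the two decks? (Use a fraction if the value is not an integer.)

A emits 25 × 12893 = 322325 frames; B emits 24 × 12893 = 309432.
Difference = 12893 frames; B is behind A.

12893 frames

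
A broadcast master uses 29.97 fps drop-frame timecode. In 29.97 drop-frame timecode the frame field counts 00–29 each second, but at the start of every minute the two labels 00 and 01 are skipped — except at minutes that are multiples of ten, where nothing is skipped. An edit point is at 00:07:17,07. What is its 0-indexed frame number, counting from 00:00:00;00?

Complete 10-minute blocks: 0, each 17982 frames → 0.
Remaining 7 whole minutes in the current block: 1800 + 6 × 1798 = 12588 frames.
Within the current minute: 17 × 30 + 7 − 2 = 515 (labels ;00/;01 skipped at this minute). Total = 0 + 12588 + 515 = 13103.

13103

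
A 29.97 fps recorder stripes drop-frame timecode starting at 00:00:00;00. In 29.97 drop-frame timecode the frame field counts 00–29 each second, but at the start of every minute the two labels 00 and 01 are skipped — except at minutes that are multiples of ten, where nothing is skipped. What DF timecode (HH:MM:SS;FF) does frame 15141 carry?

00:08:25;07

Each 10-minute DF block holds 10 × 60 × 30 − 9 × 2 = 17982 frames. 15141 ÷ 17982 → 0 full blocks, remainder 15141.
Within the partial block the first minute is 1800 frames and each further minute 1798, so 8 further minute boundaries passed. Total skipped labels = 18 × 0 + 2 × 8 = 16.
Non-drop label index = 15141 + 16 = 15157; at 30 labels/s that is 00:08:25:07, i.e. DF 00:08:25;07.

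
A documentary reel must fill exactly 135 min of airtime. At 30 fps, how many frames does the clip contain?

243000 frames

135 min = 8100 s.
Frames = 8100 × 30 = 243000.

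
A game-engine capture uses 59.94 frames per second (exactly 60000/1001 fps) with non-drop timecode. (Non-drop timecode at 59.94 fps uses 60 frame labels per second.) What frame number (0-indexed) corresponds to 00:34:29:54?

Total seconds to the label: (0 × 3600 + 34 × 60 + 29) = 2069.
Frame index = 2069 × 60 + 54 = 124194.

frame 124194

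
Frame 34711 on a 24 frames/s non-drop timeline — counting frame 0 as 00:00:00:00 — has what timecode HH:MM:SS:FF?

34711 ÷ 24 = 1446 full seconds, remainder 7 frames.
1446 s = 0 h 24 min 6 s.
Timecode: 00:24:06:07.

00:24:06:07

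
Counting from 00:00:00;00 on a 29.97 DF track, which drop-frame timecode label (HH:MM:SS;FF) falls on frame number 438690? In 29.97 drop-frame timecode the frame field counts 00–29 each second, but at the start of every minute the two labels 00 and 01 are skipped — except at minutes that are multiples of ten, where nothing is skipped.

04:03:57;18

Each 10-minute DF block holds 10 × 60 × 30 − 9 × 2 = 17982 frames. 438690 ÷ 17982 → 24 full blocks, remainder 7122.
Within the partial block the first minute is 1800 frames and each further minute 1798, so 3 further minute boundaries passed. Total skipped labels = 18 × 24 + 2 × 3 = 438.
Non-drop label index = 438690 + 438 = 439128; at 30 labels/s that is 04:03:57:18, i.e. DF 04:03:57;18.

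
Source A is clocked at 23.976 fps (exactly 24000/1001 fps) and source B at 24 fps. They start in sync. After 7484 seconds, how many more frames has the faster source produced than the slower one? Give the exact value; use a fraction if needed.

A emits 24000/1001 × 7484 = 179616000/1001 frames; B emits 24 × 7484 = 179616.
Difference = 179616/1001 frames (≈ 179.4366); B is ahead of A.

179616/1001 frames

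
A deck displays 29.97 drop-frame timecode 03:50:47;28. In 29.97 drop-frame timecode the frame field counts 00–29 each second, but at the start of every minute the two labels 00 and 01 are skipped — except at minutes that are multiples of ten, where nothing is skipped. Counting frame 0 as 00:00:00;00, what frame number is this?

415024

Complete 10-minute blocks: 23, each 17982 frames → 413586.
Remaining 0 whole minutes in the current block: 0 frames.
Within the current minute: 47 × 30 + 28 = 1438. Total = 413586 + 0 + 1438 = 415024.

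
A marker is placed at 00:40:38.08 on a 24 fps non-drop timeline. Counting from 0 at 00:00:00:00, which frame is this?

frame 58520

Total seconds to the label: (0 × 3600 + 40 × 60 + 38) = 2438.
Frame index = 2438 × 24 + 8 = 58520.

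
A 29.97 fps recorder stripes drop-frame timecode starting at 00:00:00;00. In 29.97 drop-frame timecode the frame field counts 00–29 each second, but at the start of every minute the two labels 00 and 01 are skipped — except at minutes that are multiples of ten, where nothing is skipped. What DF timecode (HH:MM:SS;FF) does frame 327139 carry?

Ten DF minutes hold 17982 frames, so frame 327139 lies in block 18 (frames 323676–341657) with 3463 frames into that block.
The block's first minute is 1800 frames and the rest 1798 each; 3463 frames reaches minute 1, so 18 × 18 + 1 × 2 = 326 labels have been skipped so far.
Adding those back, label number 327139 + 326 = 327465 at 30 labels/s is 10915 s + 15 f = 3 h 1 min 55 s frame 15, i.e. 03:01:55;15.

03:01:55;15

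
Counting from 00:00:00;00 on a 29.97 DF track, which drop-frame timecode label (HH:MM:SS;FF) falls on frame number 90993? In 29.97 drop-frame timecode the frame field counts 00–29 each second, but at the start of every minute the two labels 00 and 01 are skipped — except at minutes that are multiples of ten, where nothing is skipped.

Each 10-minute DF block holds 10 × 60 × 30 − 9 × 2 = 17982 frames. 90993 ÷ 17982 → 5 full blocks, remainder 1083.
Within the partial block the first minute is 1800 frames and each further minute 1798, so 0 further minute boundaries passed. Total skipped labels = 18 × 5 + 2 × 0 = 90.
Non-drop label index = 90993 + 90 = 91083; at 30 labels/s that is 00:50:36:03, i.e. DF 00:50:36;03.

00:50:36;03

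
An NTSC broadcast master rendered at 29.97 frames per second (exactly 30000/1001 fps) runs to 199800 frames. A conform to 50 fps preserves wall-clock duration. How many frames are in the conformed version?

333333 frames

Target frames = source frames × (target rate / source rate) = 199800 × (50)/(30000/1001) = 199800 × 1001/600 = 333333.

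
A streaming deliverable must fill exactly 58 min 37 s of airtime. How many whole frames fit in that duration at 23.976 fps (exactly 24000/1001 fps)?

84323 frames

58 min 37 s = 3517 s.
Frames = 3517 × 24000/1001 = 84408000/1001 ≈ 84323.6763.
Complete frames: 84323.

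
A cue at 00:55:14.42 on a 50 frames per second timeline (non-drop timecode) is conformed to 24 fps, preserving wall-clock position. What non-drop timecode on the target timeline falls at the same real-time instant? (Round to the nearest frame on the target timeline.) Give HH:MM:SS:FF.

00:55:14:20

Source frame index: (0×3600 + 55×60 + 14) × 50 + 42 = 165742.
Real time: 165742 / (50) = 82871/25 s.
Target frame: (82871/25) × (24) = 1988904/25 ≈ 79556.160 → 79556.
At 24 labels/s: frame 79556 → 00:55:14:20.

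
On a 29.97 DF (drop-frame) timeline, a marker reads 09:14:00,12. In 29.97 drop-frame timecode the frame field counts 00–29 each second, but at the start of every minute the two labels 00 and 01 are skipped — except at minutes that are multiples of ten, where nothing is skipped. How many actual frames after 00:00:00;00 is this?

Complete 10-minute blocks: 55, each 17982 frames → 989010.
Remaining 4 whole minutes in the current block: 1800 + 3 × 1798 = 7194 frames.
Within the current minute: 0 × 30 + 12 − 2 = 10 (labels ;00/;01 skipped at this minute). Total = 989010 + 7194 + 10 = 996214.

996214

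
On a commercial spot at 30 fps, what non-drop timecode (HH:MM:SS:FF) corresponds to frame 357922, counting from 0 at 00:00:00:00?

357922 ÷ 30 = 11930 full seconds, remainder 22 frames.
11930 s = 3 h 18 min 50 s.
Timecode: 03:18:50:22.

03:18:50:22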